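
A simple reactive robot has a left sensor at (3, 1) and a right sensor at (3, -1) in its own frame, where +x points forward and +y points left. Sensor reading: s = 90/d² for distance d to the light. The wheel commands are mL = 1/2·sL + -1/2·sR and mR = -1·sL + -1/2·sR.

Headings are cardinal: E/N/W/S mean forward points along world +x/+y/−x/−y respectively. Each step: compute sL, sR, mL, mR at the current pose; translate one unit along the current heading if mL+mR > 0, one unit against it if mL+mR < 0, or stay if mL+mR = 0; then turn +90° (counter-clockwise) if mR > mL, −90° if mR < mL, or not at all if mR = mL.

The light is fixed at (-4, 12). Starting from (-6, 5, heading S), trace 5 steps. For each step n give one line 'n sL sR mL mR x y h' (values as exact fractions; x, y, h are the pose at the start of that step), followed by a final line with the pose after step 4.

0 90/101 90/109 360/11009 -14355/11009 -6 5 S
1 45/37 9/5 -54/185 -783/370 -6 6 W
2 90/13 10 -20/13 -155/13 -5 6 N
3 9/4 45/34 63/136 -99/34 -5 5 E
4 90/101 90/109 360/11009 -14355/11009 -6 5 S
final -6 6 W

n=0: pose=(-6,5,S); sL=90/101, sR=90/109; mL=360/11009, mR=-14355/11009; mL+mR=-13995/11009 → advance -1; mR−mL=-135/101 → turn -1·90°
n=1: pose=(-6,6,W); sL=45/37, sR=9/5; mL=-54/185, mR=-783/370; mL+mR=-891/370 → advance -1; mR−mL=-135/74 → turn -1·90°
n=2: pose=(-5,6,N); sL=90/13, sR=10; mL=-20/13, mR=-155/13; mL+mR=-175/13 → advance -1; mR−mL=-135/13 → turn -1·90°
n=3: pose=(-5,5,E); sL=9/4, sR=45/34; mL=63/136, mR=-99/34; mL+mR=-333/136 → advance -1; mR−mL=-27/8 → turn -1·90°
n=4: pose=(-6,5,S); sL=90/101, sR=90/109; mL=360/11009, mR=-14355/11009; mL+mR=-13995/11009 → advance -1; mR−mL=-135/101 → turn -1·90°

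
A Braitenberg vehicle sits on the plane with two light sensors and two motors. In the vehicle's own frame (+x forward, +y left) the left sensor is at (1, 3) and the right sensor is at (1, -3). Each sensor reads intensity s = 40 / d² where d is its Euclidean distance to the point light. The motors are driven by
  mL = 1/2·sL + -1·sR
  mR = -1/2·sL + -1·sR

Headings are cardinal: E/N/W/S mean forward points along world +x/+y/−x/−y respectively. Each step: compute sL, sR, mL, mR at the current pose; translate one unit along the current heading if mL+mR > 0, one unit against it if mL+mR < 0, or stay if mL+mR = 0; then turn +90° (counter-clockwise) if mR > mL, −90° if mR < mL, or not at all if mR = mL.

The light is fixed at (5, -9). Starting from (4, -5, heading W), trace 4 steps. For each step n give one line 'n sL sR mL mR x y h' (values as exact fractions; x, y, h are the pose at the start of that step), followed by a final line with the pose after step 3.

0 8 40/53 172/53 -252/53 4 -5 W
1 20/17 20/17 -10/17 -30/17 5 -5 N
2 40/37 40 -1460/37 -1500/37 5 -6 E
3 5 2 1/2 -9/2 4 -6 S
final 4 -5 W

n=0: pose=(4,-5,W); sL=8, sR=40/53; mL=172/53, mR=-252/53; mL+mR=-80/53 → advance -1; mR−mL=-8 → turn -1·90°
n=1: pose=(5,-5,N); sL=20/17, sR=20/17; mL=-10/17, mR=-30/17; mL+mR=-40/17 → advance -1; mR−mL=-20/17 → turn -1·90°
n=2: pose=(5,-6,E); sL=40/37, sR=40; mL=-1460/37, mR=-1500/37; mL+mR=-80 → advance -1; mR−mL=-40/37 → turn -1·90°
n=3: pose=(4,-6,S); sL=5, sR=2; mL=1/2, mR=-9/2; mL+mR=-4 → advance -1; mR−mL=-5 → turn -1·90°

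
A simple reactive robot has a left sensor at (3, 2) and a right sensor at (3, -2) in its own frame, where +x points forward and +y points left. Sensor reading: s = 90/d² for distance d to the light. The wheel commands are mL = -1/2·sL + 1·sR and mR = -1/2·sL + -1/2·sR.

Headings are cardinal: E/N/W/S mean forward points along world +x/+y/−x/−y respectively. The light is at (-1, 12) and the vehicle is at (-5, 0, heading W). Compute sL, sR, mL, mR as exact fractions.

18/49 90/149 3069/7301 -3546/7301

left sensor world pos  = (-8, -2); dL² = 245
right sensor world pos = (-8, 2); dR² = 149
sL = 90/245 = 18/49
sR = 90/149 = 90/149
mL = -1/2·sL + 1·sR = 3069/7301
mR = -1/2·sL + -1/2·sR = -3546/7301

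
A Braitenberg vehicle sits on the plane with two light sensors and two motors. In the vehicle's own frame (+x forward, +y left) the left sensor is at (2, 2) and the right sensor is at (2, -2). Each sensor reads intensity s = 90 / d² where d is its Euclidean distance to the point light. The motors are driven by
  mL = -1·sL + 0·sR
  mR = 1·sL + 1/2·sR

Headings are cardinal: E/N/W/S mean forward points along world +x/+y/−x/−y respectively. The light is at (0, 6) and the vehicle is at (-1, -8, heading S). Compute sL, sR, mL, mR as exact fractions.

90/257 18/53 -90/257 7083/13621

left sensor world pos  = (1, -10); dL² = 257
right sensor world pos = (-3, -10); dR² = 265
sL = 90/257 = 90/257
sR = 90/265 = 18/53
mL = -1·sL + 0·sR = -90/257
mR = 1·sL + 1/2·sR = 7083/13621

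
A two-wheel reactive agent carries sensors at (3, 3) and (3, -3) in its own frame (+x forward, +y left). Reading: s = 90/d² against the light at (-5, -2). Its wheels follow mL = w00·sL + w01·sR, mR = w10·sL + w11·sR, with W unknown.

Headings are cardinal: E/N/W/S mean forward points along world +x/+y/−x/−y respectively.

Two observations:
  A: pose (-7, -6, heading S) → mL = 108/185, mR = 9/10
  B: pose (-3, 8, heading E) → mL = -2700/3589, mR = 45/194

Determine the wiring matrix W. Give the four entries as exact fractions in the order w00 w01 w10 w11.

obs A: pose=(-7,-6,S) → sL=9/5, sR=45/37, mL=108/185, mR=9/10
obs B: pose=(-3,8,E) → sL=45/97, sR=45/37, mL=-2700/3589, mR=45/194
sensor matrix S = [[9/5, 45/37], [45/97, 45/37]]; det S = 5832/3589
solve [mL_A; mL_B] = S·[w00; w01] and [mR_A; mR_B] = S·[w10; w11]:
  w00 = 1, w01 = -1, w10 = 1/2, w11 = 0

1 -1 1/2 0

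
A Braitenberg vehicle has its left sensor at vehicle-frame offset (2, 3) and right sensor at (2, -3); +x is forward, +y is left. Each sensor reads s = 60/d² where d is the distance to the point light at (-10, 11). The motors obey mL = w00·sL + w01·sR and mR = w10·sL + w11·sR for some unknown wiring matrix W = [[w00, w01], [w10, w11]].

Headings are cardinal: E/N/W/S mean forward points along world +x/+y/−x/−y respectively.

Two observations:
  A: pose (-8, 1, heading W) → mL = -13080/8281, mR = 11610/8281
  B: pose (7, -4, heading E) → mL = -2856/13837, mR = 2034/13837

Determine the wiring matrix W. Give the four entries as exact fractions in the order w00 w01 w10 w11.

-1 -1 1/2 1

obs A: pose=(-8,1,W) → sL=60/169, sR=60/49, mL=-13080/8281, mR=11610/8281
obs B: pose=(7,-4,E) → sL=12/101, sR=12/137, mL=-2856/13837, mR=2034/13837
sensor matrix S = [[60/169, 60/49], [12/101, 12/137]]; det S = -13106880/114584197
solve [mL_A; mL_B] = S·[w00; w01] and [mR_A; mR_B] = S·[w10; w11]:
  w00 = -1, w01 = -1, w10 = 1/2, w11 = 1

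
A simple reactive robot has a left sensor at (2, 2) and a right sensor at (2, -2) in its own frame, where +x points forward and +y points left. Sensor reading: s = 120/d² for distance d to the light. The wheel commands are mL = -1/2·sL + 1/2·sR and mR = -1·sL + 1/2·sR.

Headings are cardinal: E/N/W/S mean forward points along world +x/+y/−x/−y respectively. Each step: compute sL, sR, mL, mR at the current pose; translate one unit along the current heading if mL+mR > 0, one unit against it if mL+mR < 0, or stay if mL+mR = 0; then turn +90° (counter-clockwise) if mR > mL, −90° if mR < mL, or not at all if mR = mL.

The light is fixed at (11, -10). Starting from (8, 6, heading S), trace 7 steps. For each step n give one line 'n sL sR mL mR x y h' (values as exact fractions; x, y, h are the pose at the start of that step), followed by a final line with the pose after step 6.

0 120/197 120/221 -1440/43537 -14700/43537 8 6 S
1 12/25 60/193 -408/4825 -1566/4825 8 7 W
2 120/377 120/361 960/136097 -20700/136097 9 7 N
3 10/27 30/49 160/1323 -85/1323 9 6 E
4 120/197 24/41 -96/8077 -2556/8077 10 6 S
5 20/39 12/37 -136/1443 -506/1443 10 7 W
6 24/73 24/73 0 -12/73 11 7 N
final 11 6 E

n=0: pose=(8,6,S); sL=120/197, sR=120/221; mL=-1440/43537, mR=-14700/43537; mL+mR=-16140/43537 → advance -1; mR−mL=-60/197 → turn -1·90°
n=1: pose=(8,7,W); sL=12/25, sR=60/193; mL=-408/4825, mR=-1566/4825; mL+mR=-1974/4825 → advance -1; mR−mL=-6/25 → turn -1·90°
n=2: pose=(9,7,N); sL=120/377, sR=120/361; mL=960/136097, mR=-20700/136097; mL+mR=-19740/136097 → advance -1; mR−mL=-60/377 → turn -1·90°
n=3: pose=(9,6,E); sL=10/27, sR=30/49; mL=160/1323, mR=-85/1323; mL+mR=25/441 → advance +1; mR−mL=-5/27 → turn -1·90°
n=4: pose=(10,6,S); sL=120/197, sR=24/41; mL=-96/8077, mR=-2556/8077; mL+mR=-2652/8077 → advance -1; mR−mL=-60/197 → turn -1·90°
n=5: pose=(10,7,W); sL=20/39, sR=12/37; mL=-136/1443, mR=-506/1443; mL+mR=-214/481 → advance -1; mR−mL=-10/39 → turn -1·90°
n=6: pose=(11,7,N); sL=24/73, sR=24/73; mL=0, mR=-12/73; mL+mR=-12/73 → advance -1; mR−mL=-12/73 → turn -1·90°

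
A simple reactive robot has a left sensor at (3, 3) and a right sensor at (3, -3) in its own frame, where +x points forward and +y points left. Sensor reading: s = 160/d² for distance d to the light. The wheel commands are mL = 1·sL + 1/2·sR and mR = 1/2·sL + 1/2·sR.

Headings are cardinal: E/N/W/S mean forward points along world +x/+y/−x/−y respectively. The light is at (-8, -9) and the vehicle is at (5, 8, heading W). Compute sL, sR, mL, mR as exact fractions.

20/37 8/25 648/925 398/925

left sensor world pos  = (2, 5); dL² = 296
right sensor world pos = (2, 11); dR² = 500
sL = 160/296 = 20/37
sR = 160/500 = 8/25
mL = 1·sL + 1/2·sR = 648/925
mR = 1/2·sL + 1/2·sR = 398/925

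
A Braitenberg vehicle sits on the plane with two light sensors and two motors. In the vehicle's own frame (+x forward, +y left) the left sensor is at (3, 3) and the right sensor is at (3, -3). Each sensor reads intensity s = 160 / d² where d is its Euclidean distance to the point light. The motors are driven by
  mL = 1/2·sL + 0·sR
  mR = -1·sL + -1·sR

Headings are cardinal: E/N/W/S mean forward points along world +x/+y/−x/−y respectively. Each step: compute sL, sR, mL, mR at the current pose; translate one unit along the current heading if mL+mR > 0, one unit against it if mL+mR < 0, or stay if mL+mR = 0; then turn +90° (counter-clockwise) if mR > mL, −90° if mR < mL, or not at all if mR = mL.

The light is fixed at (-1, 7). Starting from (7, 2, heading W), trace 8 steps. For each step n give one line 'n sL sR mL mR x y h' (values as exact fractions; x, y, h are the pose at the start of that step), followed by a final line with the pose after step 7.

0 160/89 160/29 80/89 -18880/2581 7 2 W
1 4 40/37 2 -188/37 8 2 N
2 160/153 32/45 80/153 -448/255 8 1 E
3 80/101 80/53 40/101 -12320/5353 7 1 S
4 160/89 160/29 80/89 -18880/2581 7 2 W
5 4 40/37 2 -188/37 8 2 N
6 160/153 32/45 80/153 -448/255 8 1 E
7 80/101 80/53 40/101 -12320/5353 7 1 S
final 7 2 W

n=0: pose=(7,2,W); sL=160/89, sR=160/29; mL=80/89, mR=-18880/2581; mL+mR=-16560/2581 → advance -1; mR−mL=-21200/2581 → turn -1·90°
n=1: pose=(8,2,N); sL=4, sR=40/37; mL=2, mR=-188/37; mL+mR=-114/37 → advance -1; mR−mL=-262/37 → turn -1·90°
n=2: pose=(8,1,E); sL=160/153, sR=32/45; mL=80/153, mR=-448/255; mL+mR=-944/765 → advance -1; mR−mL=-1744/765 → turn -1·90°
n=3: pose=(7,1,S); sL=80/101, sR=80/53; mL=40/101, mR=-12320/5353; mL+mR=-10200/5353 → advance -1; mR−mL=-14440/5353 → turn -1·90°
n=4: pose=(7,2,W); sL=160/89, sR=160/29; mL=80/89, mR=-18880/2581; mL+mR=-16560/2581 → advance -1; mR−mL=-21200/2581 → turn -1·90°
n=5: pose=(8,2,N); sL=4, sR=40/37; mL=2, mR=-188/37; mL+mR=-114/37 → advance -1; mR−mL=-262/37 → turn -1·90°
n=6: pose=(8,1,E); sL=160/153, sR=32/45; mL=80/153, mR=-448/255; mL+mR=-944/765 → advance -1; mR−mL=-1744/765 → turn -1·90°
n=7: pose=(7,1,S); sL=80/101, sR=80/53; mL=40/101, mR=-12320/5353; mL+mR=-10200/5353 → advance -1; mR−mL=-14440/5353 → turn -1·90°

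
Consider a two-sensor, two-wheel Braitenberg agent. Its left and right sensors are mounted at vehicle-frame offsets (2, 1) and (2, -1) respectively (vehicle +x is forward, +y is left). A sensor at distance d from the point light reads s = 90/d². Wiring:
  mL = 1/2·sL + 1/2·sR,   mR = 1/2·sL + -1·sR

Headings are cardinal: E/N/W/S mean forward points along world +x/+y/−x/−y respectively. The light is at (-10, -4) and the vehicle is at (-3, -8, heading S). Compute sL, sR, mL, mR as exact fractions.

left sensor world pos  = (-2, -10); dL² = 100
right sensor world pos = (-4, -10); dR² = 72
sL = 90/100 = 9/10
sR = 90/72 = 5/4
mL = 1/2·sL + 1/2·sR = 43/40
mR = 1/2·sL + -1·sR = -4/5

9/10 5/4 43/40 -4/5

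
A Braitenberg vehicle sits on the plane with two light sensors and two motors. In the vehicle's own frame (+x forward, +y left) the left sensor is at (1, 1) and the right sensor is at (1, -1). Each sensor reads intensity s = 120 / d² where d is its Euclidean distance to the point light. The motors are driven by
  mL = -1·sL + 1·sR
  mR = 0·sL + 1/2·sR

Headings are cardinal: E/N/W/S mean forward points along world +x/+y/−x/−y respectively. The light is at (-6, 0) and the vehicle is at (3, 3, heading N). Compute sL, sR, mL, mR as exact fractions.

3/2 30/29 -27/58 15/29

left sensor world pos  = (2, 4); dL² = 80
right sensor world pos = (4, 4); dR² = 116
sL = 120/80 = 3/2
sR = 120/116 = 30/29
mL = -1·sL + 1·sR = -27/58
mR = 0·sL + 1/2·sR = 15/29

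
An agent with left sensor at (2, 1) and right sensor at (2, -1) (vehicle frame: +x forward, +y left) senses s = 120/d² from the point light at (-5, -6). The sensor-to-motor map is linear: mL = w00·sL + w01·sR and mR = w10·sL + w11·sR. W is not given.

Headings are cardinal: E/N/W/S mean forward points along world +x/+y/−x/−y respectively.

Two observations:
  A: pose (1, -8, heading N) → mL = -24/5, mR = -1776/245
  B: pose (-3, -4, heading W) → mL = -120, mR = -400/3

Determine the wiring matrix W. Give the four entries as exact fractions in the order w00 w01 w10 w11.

obs A: pose=(1,-8,N) → sL=24/5, sR=120/49, mL=-24/5, mR=-1776/245
obs B: pose=(-3,-4,W) → sL=120, sR=40/3, mL=-120, mR=-400/3
sensor matrix S = [[24/5, 120/49], [120, 40/3]]; det S = -11264/49
solve [mL_A; mL_B] = S·[w00; w01] and [mR_A; mR_B] = S·[w10; w11]:
  w00 = -1, w01 = 0, w10 = -1, w11 = -1

-1 0 -1 -1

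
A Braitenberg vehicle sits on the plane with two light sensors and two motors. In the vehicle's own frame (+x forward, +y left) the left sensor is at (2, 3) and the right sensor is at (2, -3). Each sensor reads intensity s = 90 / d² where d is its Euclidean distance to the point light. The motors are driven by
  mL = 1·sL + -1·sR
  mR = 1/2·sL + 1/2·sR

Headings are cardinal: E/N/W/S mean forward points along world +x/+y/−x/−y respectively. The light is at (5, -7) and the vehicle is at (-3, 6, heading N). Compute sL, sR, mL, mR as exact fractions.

left sensor world pos  = (-6, 8); dL² = 346
right sensor world pos = (0, 8); dR² = 250
sL = 90/346 = 45/173
sR = 90/250 = 9/25
mL = 1·sL + -1·sR = -432/4325
mR = 1/2·sL + 1/2·sR = 1341/4325

45/173 9/25 -432/4325 1341/4325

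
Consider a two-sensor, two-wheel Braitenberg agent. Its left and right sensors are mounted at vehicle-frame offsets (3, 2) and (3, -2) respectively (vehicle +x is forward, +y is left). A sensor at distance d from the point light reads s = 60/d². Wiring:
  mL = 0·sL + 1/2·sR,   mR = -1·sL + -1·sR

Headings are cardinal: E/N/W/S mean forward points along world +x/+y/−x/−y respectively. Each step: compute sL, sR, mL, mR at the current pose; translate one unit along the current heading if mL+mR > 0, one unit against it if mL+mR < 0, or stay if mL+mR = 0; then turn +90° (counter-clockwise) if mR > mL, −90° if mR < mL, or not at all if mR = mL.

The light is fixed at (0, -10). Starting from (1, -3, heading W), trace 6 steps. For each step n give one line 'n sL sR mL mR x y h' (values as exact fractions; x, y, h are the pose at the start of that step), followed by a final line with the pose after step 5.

n=0: pose=(1,-3,W); sL=60/29, sR=12/17; mL=6/17, mR=-1368/493; mL+mR=-1194/493 → advance -1; mR−mL=-1542/493 → turn -1·90°
n=1: pose=(2,-3,N); sL=3/5, sR=15/29; mL=15/58, mR=-162/145; mL+mR=-249/290 → advance -1; mR−mL=-399/290 → turn -1·90°
n=2: pose=(2,-4,E); sL=60/89, sR=60/41; mL=30/41, mR=-7800/3649; mL+mR=-5130/3649 → advance -1; mR−mL=-10470/3649 → turn -1·90°
n=3: pose=(1,-4,S); sL=10/3, sR=6; mL=3, mR=-28/3; mL+mR=-19/3 → advance -1; mR−mL=-37/3 → turn -1·90°
n=4: pose=(1,-3,W); sL=60/29, sR=12/17; mL=6/17, mR=-1368/493; mL+mR=-1194/493 → advance -1; mR−mL=-1542/493 → turn -1·90°
n=5: pose=(2,-3,N); sL=3/5, sR=15/29; mL=15/58, mR=-162/145; mL+mR=-249/290 → advance -1; mR−mL=-399/290 → turn -1·90°

0 60/29 12/17 6/17 -1368/493 1 -3 W
1 3/5 15/29 15/58 -162/145 2 -3 N
2 60/89 60/41 30/41 -7800/3649 2 -4 E
3 10/3 6 3 -28/3 1 -4 S
4 60/29 12/17 6/17 -1368/493 1 -3 W
5 3/5 15/29 15/58 -162/145 2 -3 N
final 2 -4 E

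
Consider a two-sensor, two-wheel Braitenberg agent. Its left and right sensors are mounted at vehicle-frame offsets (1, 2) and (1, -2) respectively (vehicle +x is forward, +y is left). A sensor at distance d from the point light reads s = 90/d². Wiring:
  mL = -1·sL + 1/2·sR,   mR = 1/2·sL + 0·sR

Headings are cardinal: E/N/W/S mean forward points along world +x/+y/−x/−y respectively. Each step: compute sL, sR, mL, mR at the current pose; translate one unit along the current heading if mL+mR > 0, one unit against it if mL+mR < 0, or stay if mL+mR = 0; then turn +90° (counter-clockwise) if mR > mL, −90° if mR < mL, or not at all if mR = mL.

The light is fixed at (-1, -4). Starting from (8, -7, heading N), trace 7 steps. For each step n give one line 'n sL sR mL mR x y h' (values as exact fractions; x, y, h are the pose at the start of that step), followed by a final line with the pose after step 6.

0 90/53 18/25 -1773/1325 45/53 8 -7 N
1 9/10 45/34 -81/340 9/20 8 -8 W
2 18/25 90/61 27/1525 9/25 7 -8 S
3 1 9/13 -17/26 1/2 7 -9 E
4 90/41 90/97 -6885/3977 45/41 6 -9 N
5 9/10 45/26 -9/260 9/20 6 -10 W
6 90/113 18/13 -153/1469 45/113 5 -10 S
final 5 -11 E

n=0: pose=(8,-7,N); sL=90/53, sR=18/25; mL=-1773/1325, mR=45/53; mL+mR=-648/1325 → advance -1; mR−mL=2898/1325 → turn +1·90°
n=1: pose=(8,-8,W); sL=9/10, sR=45/34; mL=-81/340, mR=9/20; mL+mR=18/85 → advance +1; mR−mL=117/170 → turn +1·90°
n=2: pose=(7,-8,S); sL=18/25, sR=90/61; mL=27/1525, mR=9/25; mL+mR=576/1525 → advance +1; mR−mL=522/1525 → turn +1·90°
n=3: pose=(7,-9,E); sL=1, sR=9/13; mL=-17/26, mR=1/2; mL+mR=-2/13 → advance -1; mR−mL=15/13 → turn +1·90°
n=4: pose=(6,-9,N); sL=90/41, sR=90/97; mL=-6885/3977, mR=45/41; mL+mR=-2520/3977 → advance -1; mR−mL=11250/3977 → turn +1·90°
n=5: pose=(6,-10,W); sL=9/10, sR=45/26; mL=-9/260, mR=9/20; mL+mR=27/65 → advance +1; mR−mL=63/130 → turn +1·90°
n=6: pose=(5,-10,S); sL=90/113, sR=18/13; mL=-153/1469, mR=45/113; mL+mR=432/1469 → advance +1; mR−mL=738/1469 → turn +1·90°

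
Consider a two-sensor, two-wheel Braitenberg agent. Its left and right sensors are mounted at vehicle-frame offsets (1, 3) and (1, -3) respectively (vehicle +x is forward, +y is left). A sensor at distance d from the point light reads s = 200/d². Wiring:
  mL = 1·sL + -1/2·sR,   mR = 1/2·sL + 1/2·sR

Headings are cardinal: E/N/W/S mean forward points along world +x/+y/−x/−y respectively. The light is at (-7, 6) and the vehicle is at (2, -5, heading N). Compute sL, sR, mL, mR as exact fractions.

25/17 50/61 1100/1037 2375/2074

left sensor world pos  = (-1, -4); dL² = 136
right sensor world pos = (5, -4); dR² = 244
sL = 200/136 = 25/17
sR = 200/244 = 50/61
mL = 1·sL + -1/2·sR = 1100/1037
mR = 1/2·sL + 1/2·sR = 2375/2074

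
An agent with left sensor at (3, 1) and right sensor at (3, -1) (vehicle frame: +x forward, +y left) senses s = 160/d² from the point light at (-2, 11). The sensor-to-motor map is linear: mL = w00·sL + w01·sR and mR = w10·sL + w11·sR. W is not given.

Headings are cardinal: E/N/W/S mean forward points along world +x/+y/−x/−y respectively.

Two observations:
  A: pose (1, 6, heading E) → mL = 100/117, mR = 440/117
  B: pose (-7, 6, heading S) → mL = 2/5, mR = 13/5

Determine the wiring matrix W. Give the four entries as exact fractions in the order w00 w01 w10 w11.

1 -1 1/2 1

obs A: pose=(1,6,E) → sL=40/13, sR=20/9, mL=100/117, mR=440/117
obs B: pose=(-7,6,S) → sL=2, sR=8/5, mL=2/5, mR=13/5
sensor matrix S = [[40/13, 20/9], [2, 8/5]]; det S = 56/117
solve [mL_A; mL_B] = S·[w00; w01] and [mR_A; mR_B] = S·[w10; w11]:
  w00 = 1, w01 = -1, w10 = 1/2, w11 = 1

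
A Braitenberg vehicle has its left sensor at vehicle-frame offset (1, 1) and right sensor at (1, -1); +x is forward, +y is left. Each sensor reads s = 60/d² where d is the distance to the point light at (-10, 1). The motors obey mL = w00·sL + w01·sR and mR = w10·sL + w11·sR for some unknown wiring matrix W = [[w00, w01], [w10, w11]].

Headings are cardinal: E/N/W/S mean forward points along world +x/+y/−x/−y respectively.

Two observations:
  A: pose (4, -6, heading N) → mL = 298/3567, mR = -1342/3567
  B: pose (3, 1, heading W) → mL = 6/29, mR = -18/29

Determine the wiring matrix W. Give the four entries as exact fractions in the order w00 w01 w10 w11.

-1/2 1 -1/2 -1

obs A: pose=(4,-6,N) → sL=12/41, sR=20/87, mL=298/3567, mR=-1342/3567
obs B: pose=(3,1,W) → sL=12/29, sR=12/29, mL=6/29, mR=-18/29
sensor matrix S = [[12/41, 20/87], [12/29, 12/29]]; det S = 896/34481
solve [mL_A; mL_B] = S·[w00; w01] and [mR_A; mR_B] = S·[w10; w11]:
  w00 = -1/2, w01 = 1, w10 = -1/2, w11 = -1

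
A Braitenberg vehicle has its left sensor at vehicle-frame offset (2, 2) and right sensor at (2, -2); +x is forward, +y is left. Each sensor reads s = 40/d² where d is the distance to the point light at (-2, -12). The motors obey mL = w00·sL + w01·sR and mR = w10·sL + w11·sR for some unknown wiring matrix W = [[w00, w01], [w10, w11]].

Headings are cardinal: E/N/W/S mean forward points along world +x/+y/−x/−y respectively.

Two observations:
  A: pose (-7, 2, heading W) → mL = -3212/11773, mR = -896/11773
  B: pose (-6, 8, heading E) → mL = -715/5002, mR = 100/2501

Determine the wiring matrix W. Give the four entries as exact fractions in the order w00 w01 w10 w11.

-1 -1/2 -1 1

obs A: pose=(-7,2,W) → sL=40/193, sR=8/61, mL=-3212/11773, mR=-896/11773
obs B: pose=(-6,8,E) → sL=5/61, sR=5/41, mL=-715/5002, mR=100/2501
sensor matrix S = [[40/193, 8/61], [5/61, 5/41]]; det S = 427680/29444273
solve [mL_A; mL_B] = S·[w00; w01] and [mR_A; mR_B] = S·[w10; w11]:
  w00 = -1, w01 = -1/2, w10 = -1, w11 = 1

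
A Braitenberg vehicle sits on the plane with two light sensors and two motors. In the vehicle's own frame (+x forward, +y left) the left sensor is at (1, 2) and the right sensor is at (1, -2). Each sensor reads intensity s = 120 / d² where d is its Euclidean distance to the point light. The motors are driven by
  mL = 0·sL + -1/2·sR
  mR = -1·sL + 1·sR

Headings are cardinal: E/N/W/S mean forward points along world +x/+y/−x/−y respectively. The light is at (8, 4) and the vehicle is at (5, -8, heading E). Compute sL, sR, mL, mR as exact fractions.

15/13 3/5 -3/10 -36/65

left sensor world pos  = (6, -6); dL² = 104
right sensor world pos = (6, -10); dR² = 200
sL = 120/104 = 15/13
sR = 120/200 = 3/5
mL = 0·sL + -1/2·sR = -3/10
mR = -1·sL + 1·sR = -36/65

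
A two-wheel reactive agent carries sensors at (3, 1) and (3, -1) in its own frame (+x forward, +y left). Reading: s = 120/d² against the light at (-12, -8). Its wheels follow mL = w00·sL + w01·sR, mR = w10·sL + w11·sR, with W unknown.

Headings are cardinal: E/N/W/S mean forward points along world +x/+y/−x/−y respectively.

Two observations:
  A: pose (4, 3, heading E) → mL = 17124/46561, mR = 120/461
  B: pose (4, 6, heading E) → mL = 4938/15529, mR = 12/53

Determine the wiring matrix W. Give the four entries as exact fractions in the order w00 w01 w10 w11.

obs A: pose=(4,3,E) → sL=24/101, sR=120/461, mL=17124/46561, mR=120/461
obs B: pose=(4,6,E) → sL=60/293, sR=12/53, mL=4938/15529, mR=12/53
sensor matrix S = [[24/101, 120/461], [60/293, 12/53]]; det S = 359424/723045769
solve [mL_A; mL_B] = S·[w00; w01] and [mR_A; mR_B] = S·[w10; w11]:
  w00 = 1, w01 = 1/2, w10 = 0, w11 = 1

1 1/2 0 1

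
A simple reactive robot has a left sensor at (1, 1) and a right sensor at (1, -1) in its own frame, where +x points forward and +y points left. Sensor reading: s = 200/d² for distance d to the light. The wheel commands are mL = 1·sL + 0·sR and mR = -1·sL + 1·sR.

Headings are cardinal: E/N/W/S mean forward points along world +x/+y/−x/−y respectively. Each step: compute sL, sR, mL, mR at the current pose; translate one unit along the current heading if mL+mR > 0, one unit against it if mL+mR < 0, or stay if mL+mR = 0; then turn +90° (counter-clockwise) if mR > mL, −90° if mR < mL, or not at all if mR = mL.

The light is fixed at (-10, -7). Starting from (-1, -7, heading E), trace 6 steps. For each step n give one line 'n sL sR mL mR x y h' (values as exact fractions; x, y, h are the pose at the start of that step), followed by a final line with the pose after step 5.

n=0: pose=(-1,-7,E); sL=200/101, sR=200/101; mL=200/101, mR=0; mL+mR=200/101 → advance +1; mR−mL=-200/101 → turn -1·90°
n=1: pose=(0,-7,S); sL=100/61, sR=100/41; mL=100/61, mR=2000/2501; mL+mR=100/41 → advance +1; mR−mL=-2100/2501 → turn -1·90°
n=2: pose=(0,-8,W); sL=40/17, sR=200/81; mL=40/17, mR=160/1377; mL+mR=200/81 → advance +1; mR−mL=-3080/1377 → turn -1·90°
n=3: pose=(-1,-8,N); sL=25/8, sR=2; mL=25/8, mR=-9/8; mL+mR=2 → advance +1; mR−mL=-17/4 → turn -1·90°
n=4: pose=(-1,-7,E); sL=200/101, sR=200/101; mL=200/101, mR=0; mL+mR=200/101 → advance +1; mR−mL=-200/101 → turn -1·90°
n=5: pose=(0,-7,S); sL=100/61, sR=100/41; mL=100/61, mR=2000/2501; mL+mR=100/41 → advance +1; mR−mL=-2100/2501 → turn -1·90°

0 200/101 200/101 200/101 0 -1 -7 E
1 100/61 100/41 100/61 2000/2501 0 -7 S
2 40/17 200/81 40/17 160/1377 0 -8 W
3 25/8 2 25/8 -9/8 -1 -8 N
4 200/101 200/101 200/101 0 -1 -7 E
5 100/61 100/41 100/61 2000/2501 0 -7 S
final 0 -8 W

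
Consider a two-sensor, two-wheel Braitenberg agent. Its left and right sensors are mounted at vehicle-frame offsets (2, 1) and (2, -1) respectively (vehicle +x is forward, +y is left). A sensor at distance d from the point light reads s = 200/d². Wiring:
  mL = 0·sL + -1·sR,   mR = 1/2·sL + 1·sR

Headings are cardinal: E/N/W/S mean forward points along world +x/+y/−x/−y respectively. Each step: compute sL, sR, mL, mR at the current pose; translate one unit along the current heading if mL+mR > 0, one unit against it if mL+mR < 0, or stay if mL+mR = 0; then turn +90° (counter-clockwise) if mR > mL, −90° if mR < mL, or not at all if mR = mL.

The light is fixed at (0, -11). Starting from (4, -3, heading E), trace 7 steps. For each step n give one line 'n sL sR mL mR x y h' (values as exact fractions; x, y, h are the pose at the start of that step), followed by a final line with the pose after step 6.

n=0: pose=(4,-3,E); sL=200/117, sR=40/17; mL=-40/17, mR=6380/1989; mL+mR=100/117 → advance +1; mR−mL=11060/1989 → turn +1·90°
n=1: pose=(5,-3,N); sL=50/29, sR=25/17; mL=-25/17, mR=1150/493; mL+mR=25/29 → advance +1; mR−mL=1875/493 → turn +1·90°
n=2: pose=(5,-2,W); sL=200/73, sR=200/109; mL=-200/109, mR=25500/7957; mL+mR=100/73 → advance +1; mR−mL=40100/7957 → turn +1·90°
n=3: pose=(4,-2,S); sL=100/37, sR=100/29; mL=-100/29, mR=5150/1073; mL+mR=50/37 → advance +1; mR−mL=8850/1073 → turn +1·90°
n=4: pose=(4,-3,E); sL=200/117, sR=40/17; mL=-40/17, mR=6380/1989; mL+mR=100/117 → advance +1; mR−mL=11060/1989 → turn +1·90°
n=5: pose=(5,-3,N); sL=50/29, sR=25/17; mL=-25/17, mR=1150/493; mL+mR=25/29 → advance +1; mR−mL=1875/493 → turn +1·90°
n=6: pose=(5,-2,W); sL=200/73, sR=200/109; mL=-200/109, mR=25500/7957; mL+mR=100/73 → advance +1; mR−mL=40100/7957 → turn +1·90°

0 200/117 40/17 -40/17 6380/1989 4 -3 E
1 50/29 25/17 -25/17 1150/493 5 -3 N
2 200/73 200/109 -200/109 25500/7957 5 -2 W
3 100/37 100/29 -100/29 5150/1073 4 -2 S
4 200/117 40/17 -40/17 6380/1989 4 -3 E
5 50/29 25/17 -25/17 1150/493 5 -3 N
6 200/73 200/109 -200/109 25500/7957 5 -2 W
final 4 -2 S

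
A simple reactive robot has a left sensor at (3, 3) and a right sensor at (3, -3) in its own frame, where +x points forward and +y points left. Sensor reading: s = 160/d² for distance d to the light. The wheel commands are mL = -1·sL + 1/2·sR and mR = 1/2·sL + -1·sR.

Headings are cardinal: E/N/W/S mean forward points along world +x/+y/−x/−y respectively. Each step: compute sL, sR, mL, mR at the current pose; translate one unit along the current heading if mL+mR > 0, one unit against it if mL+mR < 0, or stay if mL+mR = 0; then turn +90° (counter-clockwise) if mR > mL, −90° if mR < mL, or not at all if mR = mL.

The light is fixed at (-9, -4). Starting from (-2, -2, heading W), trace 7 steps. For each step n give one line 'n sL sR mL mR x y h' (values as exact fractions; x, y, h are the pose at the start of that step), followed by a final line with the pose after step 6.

n=0: pose=(-2,-2,W); sL=160/17, sR=160/41; mL=-5200/697, mR=560/697; mL+mR=-4640/697 → advance -1; mR−mL=5760/697 → turn +1·90°
n=1: pose=(-1,-2,S); sL=80/61, sR=80/13; mL=1400/793, mR=-4360/793; mL+mR=-2960/793 → advance -1; mR−mL=-5760/793 → turn -1·90°
n=2: pose=(-1,-1,W); sL=32/5, sR=160/61; mL=-1552/305, mR=176/305; mL+mR=-1376/305 → advance -1; mR−mL=1728/305 → turn +1·90°
n=3: pose=(0,-1,S); sL=10/9, sR=40/9; mL=10/9, mR=-35/9; mL+mR=-25/9 → advance -1; mR−mL=-5 → turn -1·90°
n=4: pose=(0,0,W); sL=160/37, sR=32/17; mL=-2128/629, mR=176/629; mL+mR=-1952/629 → advance -1; mR−mL=2304/629 → turn +1·90°
n=5: pose=(1,0,S); sL=16/17, sR=16/5; mL=56/85, mR=-232/85; mL+mR=-176/85 → advance -1; mR−mL=-288/85 → turn -1·90°
n=6: pose=(1,1,W); sL=160/53, sR=160/113; mL=-13840/5989, mR=560/5989; mL+mR=-13280/5989 → advance -1; mR−mL=14400/5989 → turn +1·90°

0 160/17 160/41 -5200/697 560/697 -2 -2 W
1 80/61 80/13 1400/793 -4360/793 -1 -2 S
2 32/5 160/61 -1552/305 176/305 -1 -1 W
3 10/9 40/9 10/9 -35/9 0 -1 S
4 160/37 32/17 -2128/629 176/629 0 0 W
5 16/17 16/5 56/85 -232/85 1 0 S
6 160/53 160/113 -13840/5989 560/5989 1 1 W
final 2 1 S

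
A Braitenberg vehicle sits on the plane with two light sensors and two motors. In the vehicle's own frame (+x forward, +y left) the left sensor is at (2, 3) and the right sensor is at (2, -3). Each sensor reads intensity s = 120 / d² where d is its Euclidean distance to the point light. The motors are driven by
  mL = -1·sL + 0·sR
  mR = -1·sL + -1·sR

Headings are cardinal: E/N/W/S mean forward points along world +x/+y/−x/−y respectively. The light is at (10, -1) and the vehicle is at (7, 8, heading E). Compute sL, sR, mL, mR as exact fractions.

left sensor world pos  = (9, 11); dL² = 145
right sensor world pos = (9, 5); dR² = 37
sL = 120/145 = 24/29
sR = 120/37 = 120/37
mL = -1·sL + 0·sR = -24/29
mR = -1·sL + -1·sR = -4368/1073

24/29 120/37 -24/29 -4368/1073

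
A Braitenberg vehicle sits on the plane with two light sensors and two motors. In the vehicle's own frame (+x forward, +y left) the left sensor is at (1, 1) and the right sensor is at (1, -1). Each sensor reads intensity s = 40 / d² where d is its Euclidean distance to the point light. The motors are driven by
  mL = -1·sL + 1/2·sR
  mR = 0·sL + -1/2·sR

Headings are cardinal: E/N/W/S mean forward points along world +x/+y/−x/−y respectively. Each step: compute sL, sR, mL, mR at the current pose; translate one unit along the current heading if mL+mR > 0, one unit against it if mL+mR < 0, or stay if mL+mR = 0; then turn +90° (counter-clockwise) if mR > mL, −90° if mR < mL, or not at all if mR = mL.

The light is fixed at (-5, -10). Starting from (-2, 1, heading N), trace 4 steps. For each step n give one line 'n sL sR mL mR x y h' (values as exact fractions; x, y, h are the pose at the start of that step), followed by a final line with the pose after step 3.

n=0: pose=(-2,1,N); sL=10/37, sR=1/4; mL=-43/296, mR=-1/8; mL+mR=-10/37 → advance -1; mR−mL=3/148 → turn +1·90°
n=1: pose=(-2,0,W); sL=8/17, sR=8/25; mL=-132/425, mR=-4/25; mL+mR=-8/17 → advance -1; mR−mL=64/425 → turn +1·90°
n=2: pose=(-1,0,S); sL=20/53, sR=4/9; mL=-74/477, mR=-2/9; mL+mR=-20/53 → advance -1; mR−mL=-32/477 → turn -1·90°
n=3: pose=(-1,1,W); sL=40/109, sR=40/153; mL=-3940/16677, mR=-20/153; mL+mR=-40/109 → advance -1; mR−mL=1760/16677 → turn +1·90°

0 10/37 1/4 -43/296 -1/8 -2 1 N
1 8/17 8/25 -132/425 -4/25 -2 0 W
2 20/53 4/9 -74/477 -2/9 -1 0 S
3 40/109 40/153 -3940/16677 -20/153 -1 1 W
final 0 1 S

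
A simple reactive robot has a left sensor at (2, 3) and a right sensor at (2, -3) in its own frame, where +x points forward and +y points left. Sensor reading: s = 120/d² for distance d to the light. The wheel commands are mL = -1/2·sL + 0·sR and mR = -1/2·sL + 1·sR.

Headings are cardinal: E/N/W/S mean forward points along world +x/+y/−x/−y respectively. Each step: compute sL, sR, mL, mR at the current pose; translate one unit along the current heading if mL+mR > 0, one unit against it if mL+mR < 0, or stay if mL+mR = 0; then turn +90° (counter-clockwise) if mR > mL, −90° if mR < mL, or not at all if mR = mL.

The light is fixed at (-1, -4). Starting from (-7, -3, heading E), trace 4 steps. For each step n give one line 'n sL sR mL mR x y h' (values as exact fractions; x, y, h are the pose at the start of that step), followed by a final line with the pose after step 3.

n=0: pose=(-7,-3,E); sL=15/4, sR=6; mL=-15/8, mR=33/8; mL+mR=9/4 → advance +1; mR−mL=6 → turn +1·90°
n=1: pose=(-6,-3,N); sL=120/73, sR=120/13; mL=-60/73, mR=7980/949; mL+mR=7200/949 → advance +1; mR−mL=120/13 → turn +1·90°
n=2: pose=(-6,-2,W); sL=12/5, sR=60/37; mL=-6/5, mR=78/185; mL+mR=-144/185 → advance -1; mR−mL=60/37 → turn +1·90°
n=3: pose=(-5,-2,S); sL=120, sR=120/49; mL=-60, mR=-2820/49; mL+mR=-5760/49 → advance -1; mR−mL=120/49 → turn +1·90°

0 15/4 6 -15/8 33/8 -7 -3 E
1 120/73 120/13 -60/73 7980/949 -6 -3 N
2 12/5 60/37 -6/5 78/185 -6 -2 W
3 120 120/49 -60 -2820/49 -5 -2 S
final -5 -1 E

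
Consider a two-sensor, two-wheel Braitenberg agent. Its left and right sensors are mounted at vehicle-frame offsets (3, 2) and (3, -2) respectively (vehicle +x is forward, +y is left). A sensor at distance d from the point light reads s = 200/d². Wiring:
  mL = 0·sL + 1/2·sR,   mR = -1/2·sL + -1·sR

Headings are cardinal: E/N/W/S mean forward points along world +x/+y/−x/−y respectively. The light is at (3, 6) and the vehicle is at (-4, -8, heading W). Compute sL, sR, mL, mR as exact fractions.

50/89 50/61 25/61 -5975/5429

left sensor world pos  = (-7, -10); dL² = 356
right sensor world pos = (-7, -6); dR² = 244
sL = 200/356 = 50/89
sR = 200/244 = 50/61
mL = 0·sL + 1/2·sR = 25/61
mR = -1/2·sL + -1·sR = -5975/5429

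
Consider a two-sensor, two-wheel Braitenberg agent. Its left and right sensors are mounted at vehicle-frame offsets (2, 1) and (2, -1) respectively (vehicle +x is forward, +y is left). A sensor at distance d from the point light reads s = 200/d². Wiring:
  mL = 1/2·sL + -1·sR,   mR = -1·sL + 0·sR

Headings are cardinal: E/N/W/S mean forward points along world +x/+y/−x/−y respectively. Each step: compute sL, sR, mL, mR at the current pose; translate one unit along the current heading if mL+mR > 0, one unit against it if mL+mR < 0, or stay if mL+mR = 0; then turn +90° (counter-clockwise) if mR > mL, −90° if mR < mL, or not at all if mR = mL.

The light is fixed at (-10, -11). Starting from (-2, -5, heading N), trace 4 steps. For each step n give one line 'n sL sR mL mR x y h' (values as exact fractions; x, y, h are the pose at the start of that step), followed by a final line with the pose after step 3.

n=0: pose=(-2,-5,N); sL=200/113, sR=40/29; mL=-1620/3277, mR=-200/113; mL+mR=-7420/3277 → advance -1; mR−mL=-4180/3277 → turn -1·90°
n=1: pose=(-2,-6,E); sL=25/17, sR=50/29; mL=-975/986, mR=-25/17; mL+mR=-2425/986 → advance -1; mR−mL=-475/986 → turn -1·90°
n=2: pose=(-3,-6,S); sL=200/73, sR=40/9; mL=-2020/657, mR=-200/73; mL+mR=-3820/657 → advance -1; mR−mL=220/657 → turn +1·90°
n=3: pose=(-3,-5,E); sL=20/13, sR=100/53; mL=-770/689, mR=-20/13; mL+mR=-1830/689 → advance -1; mR−mL=-290/689 → turn -1·90°

0 200/113 40/29 -1620/3277 -200/113 -2 -5 N
1 25/17 50/29 -975/986 -25/17 -2 -6 E
2 200/73 40/9 -2020/657 -200/73 -3 -6 S
3 20/13 100/53 -770/689 -20/13 -3 -5 E
final -4 -5 S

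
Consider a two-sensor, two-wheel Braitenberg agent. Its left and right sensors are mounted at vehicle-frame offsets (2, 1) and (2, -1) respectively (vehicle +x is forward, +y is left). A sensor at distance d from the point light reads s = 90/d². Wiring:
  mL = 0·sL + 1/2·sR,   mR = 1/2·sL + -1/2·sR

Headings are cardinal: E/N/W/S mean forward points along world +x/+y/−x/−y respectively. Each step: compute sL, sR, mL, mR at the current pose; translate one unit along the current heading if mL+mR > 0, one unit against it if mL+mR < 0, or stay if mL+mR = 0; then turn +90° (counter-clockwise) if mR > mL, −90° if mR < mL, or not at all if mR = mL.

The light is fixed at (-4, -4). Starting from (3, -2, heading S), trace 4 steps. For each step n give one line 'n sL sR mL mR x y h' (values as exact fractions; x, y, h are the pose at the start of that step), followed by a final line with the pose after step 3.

0 45/32 5/2 5/4 -35/64 3 -2 S
1 18/5 90/29 45/29 36/145 3 -3 W
2 45/17 45/29 45/58 270/493 2 -3 N
3 90/73 18/13 9/13 -72/949 2 -2 E
final 3 -2 S

n=0: pose=(3,-2,S); sL=45/32, sR=5/2; mL=5/4, mR=-35/64; mL+mR=45/64 → advance +1; mR−mL=-115/64 → turn -1·90°
n=1: pose=(3,-3,W); sL=18/5, sR=90/29; mL=45/29, mR=36/145; mL+mR=9/5 → advance +1; mR−mL=-189/145 → turn -1·90°
n=2: pose=(2,-3,N); sL=45/17, sR=45/29; mL=45/58, mR=270/493; mL+mR=45/34 → advance +1; mR−mL=-225/986 → turn -1·90°
n=3: pose=(2,-2,E); sL=90/73, sR=18/13; mL=9/13, mR=-72/949; mL+mR=45/73 → advance +1; mR−mL=-729/949 → turn -1·90°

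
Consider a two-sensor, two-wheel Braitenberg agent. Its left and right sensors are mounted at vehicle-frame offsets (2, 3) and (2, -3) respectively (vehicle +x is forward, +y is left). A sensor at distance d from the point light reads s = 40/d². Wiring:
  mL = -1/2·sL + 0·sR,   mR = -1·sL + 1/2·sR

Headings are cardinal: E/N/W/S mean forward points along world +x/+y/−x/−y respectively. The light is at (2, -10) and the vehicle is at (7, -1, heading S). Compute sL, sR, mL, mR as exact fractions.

40/113 40/53 -20/113 140/5989

left sensor world pos  = (10, -3); dL² = 113
right sensor world pos = (4, -3); dR² = 53
sL = 40/113 = 40/113
sR = 40/53 = 40/53
mL = -1/2·sL + 0·sR = -20/113
mR = -1·sL + 1/2·sR = 140/5989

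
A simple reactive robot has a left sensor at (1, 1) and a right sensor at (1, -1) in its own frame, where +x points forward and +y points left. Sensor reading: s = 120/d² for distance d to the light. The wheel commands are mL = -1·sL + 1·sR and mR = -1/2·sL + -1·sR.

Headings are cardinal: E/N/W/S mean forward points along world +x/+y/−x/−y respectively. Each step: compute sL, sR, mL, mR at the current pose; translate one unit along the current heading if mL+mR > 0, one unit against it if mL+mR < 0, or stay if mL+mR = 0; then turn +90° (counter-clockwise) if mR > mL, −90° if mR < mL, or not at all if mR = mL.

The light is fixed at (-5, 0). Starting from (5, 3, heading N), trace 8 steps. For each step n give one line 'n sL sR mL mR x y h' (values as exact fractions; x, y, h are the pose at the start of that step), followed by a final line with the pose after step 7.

n=0: pose=(5,3,N); sL=120/97, sR=120/137; mL=-4800/13289, mR=-19860/13289; mL+mR=-180/97 → advance -1; mR−mL=-15060/13289 → turn -1·90°
n=1: pose=(5,2,E); sL=12/13, sR=60/61; mL=48/793, mR=-1146/793; mL+mR=-18/13 → advance -1; mR−mL=-1194/793 → turn -1·90°
n=2: pose=(4,2,S); sL=120/101, sR=24/13; mL=864/1313, mR=-3204/1313; mL+mR=-180/101 → advance -1; mR−mL=-4068/1313 → turn -1·90°
n=3: pose=(4,3,W); sL=30/17, sR=3/2; mL=-9/34, mR=-81/34; mL+mR=-45/17 → advance -1; mR−mL=-36/17 → turn -1·90°
n=4: pose=(5,3,N); sL=120/97, sR=120/137; mL=-4800/13289, mR=-19860/13289; mL+mR=-180/97 → advance -1; mR−mL=-15060/13289 → turn -1·90°
n=5: pose=(5,2,E); sL=12/13, sR=60/61; mL=48/793, mR=-1146/793; mL+mR=-18/13 → advance -1; mR−mL=-1194/793 → turn -1·90°
n=6: pose=(4,2,S); sL=120/101, sR=24/13; mL=864/1313, mR=-3204/1313; mL+mR=-180/101 → advance -1; mR−mL=-4068/1313 → turn -1·90°
n=7: pose=(4,3,W); sL=30/17, sR=3/2; mL=-9/34, mR=-81/34; mL+mR=-45/17 → advance -1; mR−mL=-36/17 → turn -1·90°

0 120/97 120/137 -4800/13289 -19860/13289 5 3 N
1 12/13 60/61 48/793 -1146/793 5 2 E
2 120/101 24/13 864/1313 -3204/1313 4 2 S
3 30/17 3/2 -9/34 -81/34 4 3 W
4 120/97 120/137 -4800/13289 -19860/13289 5 3 N
5 12/13 60/61 48/793 -1146/793 5 2 E
6 120/101 24/13 864/1313 -3204/1313 4 2 S
7 30/17 3/2 -9/34 -81/34 4 3 W
final 5 3 N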